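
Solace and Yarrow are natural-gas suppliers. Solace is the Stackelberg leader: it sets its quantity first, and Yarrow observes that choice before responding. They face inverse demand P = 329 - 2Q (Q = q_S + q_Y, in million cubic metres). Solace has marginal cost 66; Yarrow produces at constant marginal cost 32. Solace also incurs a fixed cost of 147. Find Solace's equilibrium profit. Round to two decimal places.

3130.56

The follower Yarrow best-responds to any q_S: π_Y = (329 - 2Q)q_Y - 32q_Y.
Setting the follower's marginal profit to zero, 297 - 2q_S - 4q_Y = 0, i.e. q_Y = (297 - 2q_S)/4.
Solace substitutes q_Y(q_S) into its own profit: π_S = q_S(329 - 2q_S - (297 - 2q_S)/2) - 66q_S = (361/2 - q_S)q_S - 66q_S.
Leader FOC: 229/2 - 2q_S = 0, so q_S = 229/4.
Then q_Y = (297 - 2·(229/4))/4 = 365/8.
Price P = 329 - 2·(823/8) = 493/4.
Solace's profit: (493/4 - 66)·(229/4) - 147 = 3130.5625.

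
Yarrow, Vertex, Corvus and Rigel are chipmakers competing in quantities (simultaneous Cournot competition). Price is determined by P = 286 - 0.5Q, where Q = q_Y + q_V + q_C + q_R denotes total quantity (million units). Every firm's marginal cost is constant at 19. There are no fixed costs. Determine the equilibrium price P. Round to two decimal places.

72.40

Each firm earns π_i = (286 - 0.5Q)q_i - 19q_i.
Setting ∂π_i/∂q_i = 0 with rivals' quantities fixed: 267 - q_i - (1/2)·Σ_{j≠i} q_j = 0.
By symmetry each firm produces the same amount; substituting Σ_{j≠i} q_j = 3q_i yields q_i = 267/(5/2) = 534/5.
Total output Q = 427.2000, so price P = 286 - (1/2)·427.2000 = 362/5.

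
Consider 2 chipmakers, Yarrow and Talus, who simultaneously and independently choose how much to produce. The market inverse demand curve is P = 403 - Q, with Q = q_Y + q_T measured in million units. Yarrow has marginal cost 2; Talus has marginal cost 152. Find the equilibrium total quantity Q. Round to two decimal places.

Yarrow's profit: π_Y = (403 - Q)q_Y - (2q_Y). Setting ∂π_Y/∂q_Y = 0: 401 - 2q_Y - (q_T) = 0.
Talus's profit: π_T = (403 - Q)q_T - (152q_T). Setting ∂π_T/∂q_T = 0: 251 - 2q_T - (q_Y) = 0.
So q_Y = (401 - q_T)/2 and q_T = (251 - q_Y)/2.
Solving the pair: q_Y = 551/3, q_T = 101/3.
Total output Q = 551/3 + 101/3 = 652/3.

217.33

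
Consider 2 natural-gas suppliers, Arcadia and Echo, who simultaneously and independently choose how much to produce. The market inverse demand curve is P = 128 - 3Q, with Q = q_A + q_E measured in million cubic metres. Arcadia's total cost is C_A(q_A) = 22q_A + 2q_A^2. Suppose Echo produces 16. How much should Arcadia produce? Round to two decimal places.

With the rival's output fixed at 16, Arcadia's profit is π_A = (128 - 3·16 - 3q_A)q_A - (22q_A + 2q_A²) = (80 - 3q_A)q_A - (22q_A + 2q_A²).
∂π_A/∂q_A = 58 - 10q_A = 0, so q_A = 29/5.

5.80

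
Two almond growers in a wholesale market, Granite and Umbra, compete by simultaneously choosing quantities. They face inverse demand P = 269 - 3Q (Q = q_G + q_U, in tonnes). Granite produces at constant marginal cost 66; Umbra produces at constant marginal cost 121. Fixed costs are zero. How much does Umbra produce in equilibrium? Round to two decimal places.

Granite's profit: π_G = (269 - 3Q)q_G - (66q_G). Setting ∂π_G/∂q_G = 0: 203 - 6q_G - 3(q_U) = 0.
Umbra's profit: π_U = (269 - 3Q)q_U - (121q_U). Setting ∂π_U/∂q_U = 0: 148 - 6q_U - 3(q_G) = 0.
So q_G = (203 - 3q_U)/6 and q_U = (148 - 3q_G)/6.
Substituting one into the other gives q_G = 86/3 and q_U = 31/3.

10.33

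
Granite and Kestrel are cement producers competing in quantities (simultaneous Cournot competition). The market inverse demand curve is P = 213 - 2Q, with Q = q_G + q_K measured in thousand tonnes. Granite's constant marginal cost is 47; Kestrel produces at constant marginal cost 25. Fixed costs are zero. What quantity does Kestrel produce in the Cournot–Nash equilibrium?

Granite's profit: π_G = (213 - 2Q)q_G - (47q_G). Setting ∂π_G/∂q_G = 0: 166 - 4q_G - 2(q_K) = 0.
Kestrel's profit: π_K = (213 - 2Q)q_K - (25q_K). Setting ∂π_K/∂q_K = 0: 188 - 4q_K - 2(q_G) = 0.
Rearranging gives the reaction functions q_G = (166 - 2q_K)/4 and q_K = (188 - 2q_G)/4.
Substituting one into the other gives q_G = 24 and q_K = 35.

35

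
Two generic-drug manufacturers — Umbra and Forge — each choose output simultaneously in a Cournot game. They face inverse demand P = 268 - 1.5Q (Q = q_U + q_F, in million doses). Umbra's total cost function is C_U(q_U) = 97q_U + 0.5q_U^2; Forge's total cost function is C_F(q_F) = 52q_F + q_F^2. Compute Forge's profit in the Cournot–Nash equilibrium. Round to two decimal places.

Umbra's profit: π_U = (268 - 1.5Q)q_U - (97q_U + (1/2)q_U²). Setting ∂π_U/∂q_U = 0: 171 - 4q_U - (3/2)(q_F) = 0.
Forge's first-order condition: 216 - 5q_F - (3/2)(q_U) = 0.
So q_U = (171 - (3/2)q_F)/4 and q_F = (216 - (3/2)q_U)/5.
Substituting one into the other gives q_U = 29.9155 and q_F = 34.2254.
Price P = 268 - (3/2)·64.1408 = 171.7887.
Forge's profit: 171.7887·34.2254 - 52·34.2254 - 34.2254² = 2928.4368.

2928.44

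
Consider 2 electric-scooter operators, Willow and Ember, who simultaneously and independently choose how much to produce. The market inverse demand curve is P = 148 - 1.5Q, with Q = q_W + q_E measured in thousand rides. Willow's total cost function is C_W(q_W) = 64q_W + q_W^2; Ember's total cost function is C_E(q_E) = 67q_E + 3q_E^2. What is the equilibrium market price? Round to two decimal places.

115.95

Willow's profit: π_W = (148 - 1.5Q)q_W - (64q_W + q_W²). Setting ∂π_W/∂q_W = 0: 84 - 5q_W - (3/2)(q_E) = 0.
Ember's first-order condition: 81 - 9q_E - (3/2)(q_W) = 0.
So q_W = (84 - (3/2)q_E)/5 and q_E = (81 - (3/2)q_W)/9.
Solving the pair: q_W = 282/19, q_E = 124/19.
Total output Q = 406/19, so price P = 148 - (3/2)·(406/19) = 115.9474.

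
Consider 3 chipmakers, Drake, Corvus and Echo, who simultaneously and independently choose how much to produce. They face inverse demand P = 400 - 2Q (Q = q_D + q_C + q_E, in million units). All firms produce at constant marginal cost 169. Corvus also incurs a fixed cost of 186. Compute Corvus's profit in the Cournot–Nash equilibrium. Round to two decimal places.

1481.53

Each firm earns π_i = (400 - 2Q)q_i - 169q_i.
First-order condition (treating rivals' output as given): 231 - 4q_i - 2·Σ_{j≠i} q_j = 0.
By symmetry each firm produces the same amount; substituting Σ_{j≠i} q_j = 2q_i yields q_i = 231/8.
Price P = 400 - 2·(693/8) = 907/4.
Corvus's profit: (907/4 - 169)·(231/8) - 186 = 1481.5313.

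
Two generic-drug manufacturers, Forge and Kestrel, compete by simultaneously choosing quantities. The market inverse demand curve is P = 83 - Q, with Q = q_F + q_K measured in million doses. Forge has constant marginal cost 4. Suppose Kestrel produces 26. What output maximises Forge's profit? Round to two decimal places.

With the rival's output fixed at 26, Forge's profit is π_F = (83 - 26 - q_F)q_F - (4q_F) = (57 - q_F)q_F - (4q_F).
∂π_F/∂q_F = 53 - 2q_F = 0, so q_F = 53/2.

26.50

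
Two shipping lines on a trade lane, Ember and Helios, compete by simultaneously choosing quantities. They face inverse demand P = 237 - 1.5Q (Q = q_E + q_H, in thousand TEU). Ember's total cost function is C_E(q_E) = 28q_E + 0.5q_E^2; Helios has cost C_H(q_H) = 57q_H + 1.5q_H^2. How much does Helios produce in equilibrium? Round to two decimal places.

18.69

Ember's profit: π_E = (237 - 1.5Q)q_E - (28q_E + (1/2)q_E²). Setting ∂π_E/∂q_E = 0: 209 - 4q_E - (3/2)(q_H) = 0.
Helios's first-order condition: 180 - 6q_H - (3/2)(q_E) = 0.
Rearranging gives the reaction functions q_E = (209 - (3/2)q_H)/4 and q_H = (180 - (3/2)q_E)/6.
Substituting one into the other gives q_E = 1312/29 and q_H = 542/29.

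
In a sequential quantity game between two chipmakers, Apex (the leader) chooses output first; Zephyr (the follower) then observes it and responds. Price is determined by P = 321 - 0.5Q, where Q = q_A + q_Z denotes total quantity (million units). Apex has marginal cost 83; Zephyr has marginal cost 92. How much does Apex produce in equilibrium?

The follower Zephyr best-responds to any q_A: π_Z = (321 - 0.5Q)q_Z - 92q_Z.
∂π_Z/∂q_Z = 229 - (1/2)q_A - q_Z = 0 gives the reaction function q_Z = (229 - (1/2)q_A).
The leader anticipates this reaction. Substituting into P = 321 - 0.5Q gives P = 413/2 - (1/4)q_A, so π_A = (413/2 - (1/4)q_A)q_A - 83q_A.
The leader's first-order condition 247/2 - (1/2)q_A = 0 yields q_A = 247.
Then q_Z = (229 - (1/2)·247) = 211/2.

247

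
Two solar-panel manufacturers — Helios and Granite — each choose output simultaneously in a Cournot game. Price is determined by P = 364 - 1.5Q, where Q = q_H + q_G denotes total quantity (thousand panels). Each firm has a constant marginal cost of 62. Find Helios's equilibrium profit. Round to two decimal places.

6755.85

Each firm earns π_i = (364 - 1.5Q)q_i - 62q_i.
First-order condition (treating rivals' output as given): 302 - 3q_i - (3/2)q_j = 0.
By symmetry each firm produces the same amount; substituting q_j = q_i yields q_i = 302/(9/2) = 604/9.
Price P = 364 - (3/2)·(1208/9) = 488/3.
Helios's profit: (488/3 - 62)·(604/9) = 6755.8519.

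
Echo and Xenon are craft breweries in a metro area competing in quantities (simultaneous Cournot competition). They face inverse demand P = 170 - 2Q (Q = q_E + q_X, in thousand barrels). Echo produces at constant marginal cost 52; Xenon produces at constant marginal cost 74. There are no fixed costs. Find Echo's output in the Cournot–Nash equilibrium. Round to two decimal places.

Echo's profit: π_E = (170 - 2Q)q_E - (52q_E). Setting ∂π_E/∂q_E = 0: 118 - 4q_E - 2(q_X) = 0.
Xenon's profit: π_X = (170 - 2Q)q_X - (74q_X). Setting ∂π_X/∂q_X = 0: 96 - 4q_X - 2(q_E) = 0.
Rearranging gives the reaction functions q_E = (118 - 2q_X)/4 and q_X = (96 - 2q_E)/4.
Substituting one into the other gives q_E = 70/3 and q_X = 37/3.

23.33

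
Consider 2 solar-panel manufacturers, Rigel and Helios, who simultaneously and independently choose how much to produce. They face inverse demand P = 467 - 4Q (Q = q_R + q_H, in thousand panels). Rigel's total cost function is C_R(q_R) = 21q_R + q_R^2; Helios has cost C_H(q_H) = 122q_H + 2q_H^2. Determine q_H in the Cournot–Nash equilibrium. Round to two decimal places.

Rigel's profit: π_R = (467 - 4Q)q_R - (21q_R + q_R²). Setting ∂π_R/∂q_R = 0: 446 - 10q_R - 4(q_H) = 0.
Helios's profit: π_H = (467 - 4Q)q_H - (122q_H + 2q_H²). Setting ∂π_H/∂q_H = 0: 345 - 12q_H - 4(q_R) = 0.
Best responses: q_R = (446 - 4q_H)/10, q_H = (345 - 4q_R)/12.
Solving the pair: q_R = 993/26, q_H = 833/52.

16.02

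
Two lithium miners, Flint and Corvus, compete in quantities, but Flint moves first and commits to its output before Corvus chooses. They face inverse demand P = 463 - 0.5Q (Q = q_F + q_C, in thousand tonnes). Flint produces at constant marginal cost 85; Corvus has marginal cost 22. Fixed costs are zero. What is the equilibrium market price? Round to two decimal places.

163.75

Solve by backward induction. Given q_F, the follower Corvus maximises π_C = (463 - (1/2)q_F - (1/2)q_C)q_C - 22q_C.
Follower FOC: 441 - (1/2)q_F - q_C = 0, so q_C(q_F) = (441 - (1/2)q_F).
Flint substitutes q_C(q_F) into its own profit: π_F = q_F(463 - (1/2)q_F - (441 - (1/2)q_F)/2) - 85q_F = (485/2 - (1/4)q_F)q_F - 85q_F.
The leader's first-order condition 315/2 - (1/2)q_F = 0 yields q_F = 315.
Then q_C = (441 - (1/2)·315) = 567/2.
Total output Q = 1197/2, so price P = 463 - (1/2)·(1197/2) = 655/4.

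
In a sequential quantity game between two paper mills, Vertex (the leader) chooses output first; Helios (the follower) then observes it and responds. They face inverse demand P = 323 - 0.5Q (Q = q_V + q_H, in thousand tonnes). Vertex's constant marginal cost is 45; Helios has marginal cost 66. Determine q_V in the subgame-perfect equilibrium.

299

The follower Helios best-responds to any q_V: π_H = (323 - 0.5Q)q_H - 66q_H.
∂π_H/∂q_H = 257 - (1/2)q_V - q_H = 0 gives the reaction function q_H = (257 - (1/2)q_V).
Vertex substitutes q_H(q_V) into its own profit: π_V = q_V(323 - (1/2)q_V - (257 - (1/2)q_V)/2) - 45q_V = (389/2 - (1/4)q_V)q_V - 45q_V.
Maximising: ∂π_V/∂q_V = 299/2 - (1/2)q_V = 0, giving q_V = 299.
Then q_H = (257 - (1/2)·299) = 215/2.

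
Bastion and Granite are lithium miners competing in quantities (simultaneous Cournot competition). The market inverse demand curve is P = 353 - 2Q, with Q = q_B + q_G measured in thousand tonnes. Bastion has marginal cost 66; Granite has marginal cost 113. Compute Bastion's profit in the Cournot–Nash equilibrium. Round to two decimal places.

Bastion's profit: π_B = (353 - 2Q)q_B - (66q_B). Setting ∂π_B/∂q_B = 0: 287 - 4q_B - 2(q_G) = 0.
Granite's profit: π_G = (353 - 2Q)q_G - (113q_G). Setting ∂π_G/∂q_G = 0: 240 - 4q_G - 2(q_B) = 0.
Best responses: q_B = (287 - 2q_G)/4, q_G = (240 - 2q_B)/4.
Solving the pair: q_B = 167/3, q_G = 193/6.
Price P = 353 - 2·(527/6) = 532/3.
Bastion's profit: (532/3 - 66)·(167/3) = 6197.5556.

6197.56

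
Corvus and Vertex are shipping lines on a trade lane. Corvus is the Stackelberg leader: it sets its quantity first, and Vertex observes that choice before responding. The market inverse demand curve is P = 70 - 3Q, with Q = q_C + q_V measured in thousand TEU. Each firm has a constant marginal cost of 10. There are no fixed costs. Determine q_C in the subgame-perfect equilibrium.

10

The follower Vertex best-responds to any q_C: π_V = (70 - 3Q)q_V - 10q_V.
Follower FOC: 60 - 3q_C - 6q_V = 0, so q_V(q_C) = (60 - 3q_C)/6.
The leader anticipates this reaction. Substituting into P = 70 - 3Q gives P = 40 - (3/2)q_C, so π_C = (40 - (3/2)q_C)q_C - 10q_C.
Maximising: ∂π_C/∂q_C = 30 - 3q_C = 0, giving q_C = 10.
Then q_V = (60 - 3·10)/6 = 5.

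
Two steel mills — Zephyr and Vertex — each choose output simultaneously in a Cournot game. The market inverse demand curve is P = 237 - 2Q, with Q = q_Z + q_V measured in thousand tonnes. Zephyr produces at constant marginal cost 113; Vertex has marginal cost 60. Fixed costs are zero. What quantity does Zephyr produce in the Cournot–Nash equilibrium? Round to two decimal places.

Zephyr's profit: π_Z = (237 - 2Q)q_Z - (113q_Z). Setting ∂π_Z/∂q_Z = 0: 124 - 4q_Z - 2(q_V) = 0.
Vertex's first-order condition: 177 - 4q_V - 2(q_Z) = 0.
Best responses: q_Z = (124 - 2q_V)/4, q_V = (177 - 2q_Z)/4.
Substituting one into the other gives q_Z = 71/6 and q_V = 115/3.

11.83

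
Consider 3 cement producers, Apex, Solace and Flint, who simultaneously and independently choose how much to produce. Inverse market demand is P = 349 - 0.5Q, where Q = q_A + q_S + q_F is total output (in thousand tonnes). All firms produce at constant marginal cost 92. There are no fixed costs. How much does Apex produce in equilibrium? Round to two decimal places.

Each firm earns π_i = (349 - 0.5Q)q_i - 92q_i.
First-order condition (treating rivals' output as given): 257 - q_i - (1/2)·Σ_{j≠i} q_j = 0.
By symmetry each firm produces the same amount; substituting Σ_{j≠i} q_j = 2q_i yields q_i = 257/2.

128.50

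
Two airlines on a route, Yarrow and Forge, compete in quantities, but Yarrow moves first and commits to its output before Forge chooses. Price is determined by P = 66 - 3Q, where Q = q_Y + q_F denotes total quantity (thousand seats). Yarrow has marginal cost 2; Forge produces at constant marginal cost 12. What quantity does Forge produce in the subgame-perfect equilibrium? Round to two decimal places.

Solve by backward induction. Given q_Y, the follower Forge maximises π_F = (66 - 3q_Y - 3q_F)q_F - 12q_F.
Follower FOC: 54 - 3q_Y - 6q_F = 0, so q_F(q_Y) = (54 - 3q_Y)/6.
The leader anticipates this reaction. Substituting into P = 66 - 3Q gives P = 39 - (3/2)q_Y, so π_Y = (39 - (3/2)q_Y)q_Y - 2q_Y.
Maximising: ∂π_Y/∂q_Y = 37 - 3q_Y = 0, giving q_Y = 37/3.
Then q_F = (54 - 3·(37/3))/6 = 17/6.

2.83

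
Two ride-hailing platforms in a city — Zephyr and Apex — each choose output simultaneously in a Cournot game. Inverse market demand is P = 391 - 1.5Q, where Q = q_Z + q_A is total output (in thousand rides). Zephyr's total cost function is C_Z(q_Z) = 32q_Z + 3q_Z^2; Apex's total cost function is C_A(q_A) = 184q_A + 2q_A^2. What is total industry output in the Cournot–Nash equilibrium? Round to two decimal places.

58.06

Zephyr's profit: π_Z = (391 - 1.5Q)q_Z - (32q_Z + 3q_Z²). Setting ∂π_Z/∂q_Z = 0: 359 - 9q_Z - (3/2)(q_A) = 0.
Apex's first-order condition: 207 - 7q_A - (3/2)(q_Z) = 0.
Best responses: q_Z = (359 - (3/2)q_A)/9, q_A = (207 - (3/2)q_Z)/7.
Substituting one into the other gives q_Z = 36.2551 and q_A = 1766/81.
Total output Q = 36.2551 + 1766/81 = 58.0576.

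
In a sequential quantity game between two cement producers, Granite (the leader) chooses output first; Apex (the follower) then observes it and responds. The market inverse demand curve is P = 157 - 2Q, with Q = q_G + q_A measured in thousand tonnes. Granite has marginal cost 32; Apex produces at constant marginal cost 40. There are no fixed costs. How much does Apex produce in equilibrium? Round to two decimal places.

12.63

Solve by backward induction. Given q_G, the follower Apex maximises π_A = (157 - 2q_G - 2q_A)q_A - 40q_A.
Follower FOC: 117 - 2q_G - 4q_A = 0, so q_A(q_G) = (117 - 2q_G)/4.
The leader anticipates this reaction. Substituting into P = 157 - 2Q gives P = 197/2 - q_G, so π_G = (197/2 - q_G)q_G - 32q_G.
Leader FOC: 133/2 - 2q_G = 0, so q_G = 133/4.
Then q_A = (117 - 2·(133/4))/4 = 101/8.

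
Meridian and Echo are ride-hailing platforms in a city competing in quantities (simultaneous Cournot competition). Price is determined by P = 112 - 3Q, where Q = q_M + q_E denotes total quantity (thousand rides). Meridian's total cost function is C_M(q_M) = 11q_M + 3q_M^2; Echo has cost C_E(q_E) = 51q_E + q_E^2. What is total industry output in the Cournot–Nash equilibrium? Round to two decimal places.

Meridian's profit: π_M = (112 - 3Q)q_M - (11q_M + 3q_M²). Setting ∂π_M/∂q_M = 0: 101 - 12q_M - 3(q_E) = 0.
Echo's profit: π_E = (112 - 3Q)q_E - (51q_E + q_E²). Setting ∂π_E/∂q_E = 0: 61 - 8q_E - 3(q_M) = 0.
Best responses: q_M = (101 - 3q_E)/12, q_E = (61 - 3q_M)/8.
Solving the pair: q_M = 625/87, q_E = 143/29.
Total output Q = 625/87 + 143/29 = 1054/87.

12.11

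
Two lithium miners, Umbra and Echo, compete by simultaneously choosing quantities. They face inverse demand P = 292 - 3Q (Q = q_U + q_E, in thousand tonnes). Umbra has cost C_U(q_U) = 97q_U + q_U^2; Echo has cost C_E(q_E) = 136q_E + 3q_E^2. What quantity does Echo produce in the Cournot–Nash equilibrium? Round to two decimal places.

Umbra's profit: π_U = (292 - 3Q)q_U - (97q_U + q_U²). Setting ∂π_U/∂q_U = 0: 195 - 8q_U - 3(q_E) = 0.
Echo's profit: π_E = (292 - 3Q)q_E - (136q_E + 3q_E²). Setting ∂π_E/∂q_E = 0: 156 - 12q_E - 3(q_U) = 0.
Rearranging gives the reaction functions q_U = (195 - 3q_E)/8 and q_E = (156 - 3q_U)/12.
Substituting one into the other gives q_U = 624/29 and q_E = 221/29.

7.62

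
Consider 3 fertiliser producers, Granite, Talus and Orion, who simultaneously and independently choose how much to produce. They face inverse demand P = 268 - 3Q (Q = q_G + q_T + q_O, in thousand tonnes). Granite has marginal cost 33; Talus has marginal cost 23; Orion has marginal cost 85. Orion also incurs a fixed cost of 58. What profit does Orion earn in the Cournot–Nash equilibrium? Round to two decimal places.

41.19

Granite's profit: π_G = (268 - 3Q)q_G - (33q_G). Setting ∂π_G/∂q_G = 0: 235 - 6q_G - 3(q_T + q_O) = 0.
Talus's first-order condition: 245 - 6q_T - 3(q_G + q_O) = 0.
Orion's profit: π_O = (268 - 3Q)q_O - (85q_O). Setting ∂π_O/∂q_O = 0: 183 - 6q_O - 3(q_G + q_T) = 0.
Adding the 3 conditions: 663 − 6Q − 6Q = 0, i.e. Q = 221/4.
Back-substituting: q_G = (235 − 663/4)/3 = 277/12, q_T = (245 − 663/4)/3 = 317/12, q_O = (183 − 663/4)/3 = 23/4.
Price P = 268 - 3·(221/4) = 409/4.
Orion's profit: (409/4 - 85)·(23/4) - 58 = 659/16.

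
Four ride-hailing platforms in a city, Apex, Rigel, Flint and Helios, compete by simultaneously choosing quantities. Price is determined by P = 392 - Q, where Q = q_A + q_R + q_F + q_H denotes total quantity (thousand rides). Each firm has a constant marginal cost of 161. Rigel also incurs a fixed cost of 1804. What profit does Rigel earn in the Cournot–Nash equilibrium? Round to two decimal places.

Each firm earns π_i = (392 - Q)q_i - 161q_i.
First-order condition (treating rivals' output as given): 231 - 2q_i - Σ_{j≠i} q_j = 0.
By symmetry each firm produces the same amount; substituting Σ_{j≠i} q_j = 3q_i yields q_i = 231/5.
Price P = 392 - 924/5 = 1036/5.
Rigel's profit: (1036/5 - 161)·(231/5) - 1804 = 330.4400.

330.44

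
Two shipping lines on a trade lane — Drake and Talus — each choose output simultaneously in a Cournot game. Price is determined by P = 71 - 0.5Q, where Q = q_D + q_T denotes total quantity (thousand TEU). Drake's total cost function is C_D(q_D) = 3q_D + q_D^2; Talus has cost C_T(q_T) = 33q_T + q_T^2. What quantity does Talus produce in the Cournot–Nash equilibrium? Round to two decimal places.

9.14

Drake's profit: π_D = (71 - 0.5Q)q_D - (3q_D + q_D²). Setting ∂π_D/∂q_D = 0: 68 - 3q_D - (1/2)(q_T) = 0.
Talus's profit: π_T = (71 - 0.5Q)q_T - (33q_T + q_T²). Setting ∂π_T/∂q_T = 0: 38 - 3q_T - (1/2)(q_D) = 0.
Rearranging gives the reaction functions q_D = (68 - (1/2)q_T)/3 and q_T = (38 - (1/2)q_D)/3.
Solving the pair: q_D = 148/7, q_T = 64/7.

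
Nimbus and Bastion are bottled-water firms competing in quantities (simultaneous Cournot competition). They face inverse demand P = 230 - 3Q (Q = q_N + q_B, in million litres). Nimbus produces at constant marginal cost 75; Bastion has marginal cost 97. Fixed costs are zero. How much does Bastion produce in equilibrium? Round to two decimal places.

Nimbus's profit: π_N = (230 - 3Q)q_N - (75q_N). Setting ∂π_N/∂q_N = 0: 155 - 6q_N - 3(q_B) = 0.
Bastion's first-order condition: 133 - 6q_B - 3(q_N) = 0.
So q_N = (155 - 3q_B)/6 and q_B = (133 - 3q_N)/6.
Solving the pair: q_N = 59/3, q_B = 37/3.

12.33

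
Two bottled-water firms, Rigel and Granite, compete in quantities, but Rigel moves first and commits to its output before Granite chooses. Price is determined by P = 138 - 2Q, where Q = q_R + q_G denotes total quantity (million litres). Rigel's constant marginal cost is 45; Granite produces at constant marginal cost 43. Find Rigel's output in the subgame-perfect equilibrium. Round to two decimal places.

22.75

Solve by backward induction. Given q_R, the follower Granite maximises π_G = (138 - 2q_R - 2q_G)q_G - 43q_G.
∂π_G/∂q_G = 95 - 2q_R - 4q_G = 0 gives the reaction function q_G = (95 - 2q_R)/4.
Rigel substitutes q_G(q_R) into its own profit: π_R = q_R(138 - 2q_R - (95 - 2q_R)/2) - 45q_R = (181/2 - q_R)q_R - 45q_R.
Leader FOC: 91/2 - 2q_R = 0, so q_R = 91/4.
Then q_G = (95 - 2·(91/4))/4 = 99/8.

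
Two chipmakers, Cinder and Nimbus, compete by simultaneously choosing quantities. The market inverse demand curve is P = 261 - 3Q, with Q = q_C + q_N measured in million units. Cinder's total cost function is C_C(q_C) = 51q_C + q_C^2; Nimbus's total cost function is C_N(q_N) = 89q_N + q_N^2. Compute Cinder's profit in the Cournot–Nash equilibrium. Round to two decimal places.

1791.60

Cinder's profit: π_C = (261 - 3Q)q_C - (51q_C + q_C²). Setting ∂π_C/∂q_C = 0: 210 - 8q_C - 3(q_N) = 0.
Nimbus's profit: π_N = (261 - 3Q)q_N - (89q_N + q_N²). Setting ∂π_N/∂q_N = 0: 172 - 8q_N - 3(q_C) = 0.
Rearranging gives the reaction functions q_C = (210 - 3q_N)/8 and q_N = (172 - 3q_C)/8.
Substituting one into the other gives q_C = 1164/55 and q_N = 746/55.
Price P = 261 - 3·(382/11) = 1725/11.
Cinder's profit: (1725/11)·(1164/55) - 51·(1164/55) - (1164/55)² = 1791.5980.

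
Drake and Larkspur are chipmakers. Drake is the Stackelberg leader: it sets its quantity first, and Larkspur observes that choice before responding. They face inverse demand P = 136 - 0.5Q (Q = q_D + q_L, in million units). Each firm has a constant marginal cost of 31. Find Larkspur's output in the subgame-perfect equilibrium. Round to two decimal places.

Solve by backward induction. Given q_D, the follower Larkspur maximises π_L = (136 - (1/2)q_D - (1/2)q_L)q_L - 31q_L.
Follower FOC: 105 - (1/2)q_D - q_L = 0, so q_L(q_D) = (105 - (1/2)q_D).
Drake substitutes q_L(q_D) into its own profit: π_D = q_D(136 - (1/2)q_D - (105 - (1/2)q_D)/2) - 31q_D = (167/2 - (1/4)q_D)q_D - 31q_D.
The leader's first-order condition 105/2 - (1/2)q_D = 0 yields q_D = 105.
Then q_L = (105 - (1/2)·105) = 105/2.

52.50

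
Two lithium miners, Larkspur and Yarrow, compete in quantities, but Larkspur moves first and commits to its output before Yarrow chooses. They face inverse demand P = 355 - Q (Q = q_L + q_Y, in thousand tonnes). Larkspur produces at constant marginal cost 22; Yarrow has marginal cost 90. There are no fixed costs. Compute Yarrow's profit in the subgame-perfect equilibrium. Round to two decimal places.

1040.06

The follower Yarrow best-responds to any q_L: π_Y = (355 - Q)q_Y - 90q_Y.
Follower FOC: 265 - q_L - 2q_Y = 0, so q_Y(q_L) = (265 - q_L)/2.
The leader anticipates this reaction. Substituting into P = 355 - Q gives P = 445/2 - (1/2)q_L, so π_L = (445/2 - (1/2)q_L)q_L - 22q_L.
The leader's first-order condition 401/2 - q_L = 0 yields q_L = 401/2.
Then q_Y = (265 - 401/2)/2 = 129/4.
Price P = 355 - 931/4 = 489/4.
Yarrow's profit: (489/4 - 90)·(129/4) = 1040.0625.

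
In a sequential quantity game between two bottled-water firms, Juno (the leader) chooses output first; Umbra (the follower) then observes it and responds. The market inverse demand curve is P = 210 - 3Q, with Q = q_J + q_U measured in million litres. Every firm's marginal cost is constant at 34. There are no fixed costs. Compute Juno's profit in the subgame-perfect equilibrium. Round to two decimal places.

The follower Umbra best-responds to any q_J: π_U = (210 - 3Q)q_U - 34q_U.
∂π_U/∂q_U = 176 - 3q_J - 6q_U = 0 gives the reaction function q_U = (176 - 3q_J)/6.
The leader anticipates this reaction. Substituting into P = 210 - 3Q gives P = 122 - (3/2)q_J, so π_J = (122 - (3/2)q_J)q_J - 34q_J.
Maximising: ∂π_J/∂q_J = 88 - 3q_J = 0, giving q_J = 88/3.
Then q_U = (176 - 3·(88/3))/6 = 44/3.
Price P = 210 - 3·44 = 78.
Juno's profit: (78 - 34)·(88/3) = 1290.6667.

1290.67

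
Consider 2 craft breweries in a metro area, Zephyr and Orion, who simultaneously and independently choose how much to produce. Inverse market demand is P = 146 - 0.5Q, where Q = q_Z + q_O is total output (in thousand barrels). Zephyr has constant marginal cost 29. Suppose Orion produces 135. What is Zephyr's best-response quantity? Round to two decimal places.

With the rival's output fixed at 135, Zephyr's profit is π_Z = (146 - (1/2)·135 - (1/2)q_Z)q_Z - (29q_Z) = (157/2 - (1/2)q_Z)q_Z - (29q_Z).
∂π_Z/∂q_Z = 99/2 - q_Z = 0, so q_Z = 99/2.

49.50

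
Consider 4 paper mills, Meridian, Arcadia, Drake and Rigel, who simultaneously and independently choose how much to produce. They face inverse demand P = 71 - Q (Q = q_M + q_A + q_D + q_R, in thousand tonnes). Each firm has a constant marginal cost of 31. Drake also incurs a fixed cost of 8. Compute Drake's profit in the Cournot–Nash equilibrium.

A representative firm's profit is π_i = q_i(71 - Q) - 31q_i.
Setting ∂π_i/∂q_i = 0 with rivals' quantities fixed: 40 - 2q_i - Σ_{j≠i} q_j = 0.
By symmetry each firm produces the same amount; substituting Σ_{j≠i} q_j = 3q_i yields q_i = 40/5 = 8.
Price P = 71 - 32 = 39.
Drake's profit: (39 - 31)·8 - 8 = 56.

56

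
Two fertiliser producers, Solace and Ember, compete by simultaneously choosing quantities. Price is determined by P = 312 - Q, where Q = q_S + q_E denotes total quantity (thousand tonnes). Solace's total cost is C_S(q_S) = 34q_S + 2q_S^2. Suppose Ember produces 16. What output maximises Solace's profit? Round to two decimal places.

43.67

With the rival's output fixed at 16, Solace's profit is π_S = (312 - 16 - q_S)q_S - (34q_S + 2q_S²) = (296 - q_S)q_S - (34q_S + 2q_S²).
∂π_S/∂q_S = 262 - 6q_S = 0, so q_S = 131/3.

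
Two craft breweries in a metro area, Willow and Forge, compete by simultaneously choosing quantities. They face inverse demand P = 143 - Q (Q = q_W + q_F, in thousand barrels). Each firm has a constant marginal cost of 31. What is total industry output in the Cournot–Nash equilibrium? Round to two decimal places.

Each firm earns π_i = (143 - Q)q_i - 31q_i.
First-order condition (treating rivals' output as given): 112 - 2q_i - q_j = 0.
With identical firms every q_j equals q_i, so q_j = q_i and 112 = 3q_i, giving q_i = 112/3.
Total output Q = 112/3 + 112/3 = 224/3.

74.67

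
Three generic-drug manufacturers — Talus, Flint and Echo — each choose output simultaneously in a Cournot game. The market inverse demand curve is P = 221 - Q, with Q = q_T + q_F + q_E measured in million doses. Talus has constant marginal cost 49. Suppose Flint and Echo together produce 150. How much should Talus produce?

11

With rivals' combined output fixed at 150, Talus's profit is π_T = (221 - 150 - q_T)q_T - (49q_T) = (71 - q_T)q_T - (49q_T).
∂π_T/∂q_T = 22 - 2q_T = 0, so q_T = 11.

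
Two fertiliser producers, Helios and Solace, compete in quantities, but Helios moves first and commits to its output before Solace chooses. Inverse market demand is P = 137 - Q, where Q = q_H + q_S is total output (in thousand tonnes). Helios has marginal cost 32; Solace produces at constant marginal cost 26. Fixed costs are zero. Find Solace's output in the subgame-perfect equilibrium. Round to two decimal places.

30.75

The follower Solace best-responds to any q_H: π_S = (137 - Q)q_S - 26q_S.
Setting the follower's marginal profit to zero, 111 - q_H - 2q_S = 0, i.e. q_S = (111 - q_H)/2.
Helios substitutes q_S(q_H) into its own profit: π_H = q_H(137 - q_H - (111 - q_H)/2) - 32q_H = (163/2 - (1/2)q_H)q_H - 32q_H.
Leader FOC: 99/2 - q_H = 0, so q_H = 99/2.
Then q_S = (111 - 99/2)/2 = 123/4.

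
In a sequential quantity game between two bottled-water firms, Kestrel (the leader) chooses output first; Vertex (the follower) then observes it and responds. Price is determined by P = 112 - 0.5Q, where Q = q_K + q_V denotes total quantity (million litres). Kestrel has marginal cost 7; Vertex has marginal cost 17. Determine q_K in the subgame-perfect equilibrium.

115

The follower Vertex best-responds to any q_K: π_V = (112 - 0.5Q)q_V - 17q_V.
∂π_V/∂q_V = 95 - (1/2)q_K - q_V = 0 gives the reaction function q_V = (95 - (1/2)q_K).
Kestrel substitutes q_V(q_K) into its own profit: π_K = q_K(112 - (1/2)q_K - (95 - (1/2)q_K)/2) - 7q_K = (129/2 - (1/4)q_K)q_K - 7q_K.
Maximising: ∂π_K/∂q_K = 115/2 - (1/2)q_K = 0, giving q_K = 115.
Then q_V = (95 - (1/2)·115) = 75/2.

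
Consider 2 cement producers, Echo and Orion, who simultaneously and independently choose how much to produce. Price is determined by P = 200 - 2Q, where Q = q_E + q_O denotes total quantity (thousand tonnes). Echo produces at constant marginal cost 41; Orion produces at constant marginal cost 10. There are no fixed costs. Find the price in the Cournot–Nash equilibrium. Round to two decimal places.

83.67

Echo's profit: π_E = (200 - 2Q)q_E - (41q_E). Setting ∂π_E/∂q_E = 0: 159 - 4q_E - 2(q_O) = 0.
Orion's profit: π_O = (200 - 2Q)q_O - (10q_O). Setting ∂π_O/∂q_O = 0: 190 - 4q_O - 2(q_E) = 0.
Rearranging gives the reaction functions q_E = (159 - 2q_O)/4 and q_O = (190 - 2q_E)/4.
Substituting one into the other gives q_E = 64/3 and q_O = 221/6.
Total output Q = 349/6, so price P = 200 - 2·(349/6) = 251/3.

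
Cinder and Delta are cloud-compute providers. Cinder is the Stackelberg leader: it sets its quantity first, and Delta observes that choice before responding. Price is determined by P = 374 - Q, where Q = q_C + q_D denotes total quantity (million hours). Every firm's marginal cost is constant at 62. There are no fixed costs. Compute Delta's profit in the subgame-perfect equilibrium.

The follower Delta best-responds to any q_C: π_D = (374 - Q)q_D - 62q_D.
Setting the follower's marginal profit to zero, 312 - q_C - 2q_D = 0, i.e. q_D = (312 - q_C)/2.
Cinder substitutes q_D(q_C) into its own profit: π_C = q_C(374 - q_C - (312 - q_C)/2) - 62q_C = (218 - (1/2)q_C)q_C - 62q_C.
Leader FOC: 156 - q_C = 0, so q_C = 156.
Then q_D = (312 - 156)/2 = 78.
Price P = 374 - 234 = 140.
Delta's profit: (140 - 62)·78 = 6084.

6084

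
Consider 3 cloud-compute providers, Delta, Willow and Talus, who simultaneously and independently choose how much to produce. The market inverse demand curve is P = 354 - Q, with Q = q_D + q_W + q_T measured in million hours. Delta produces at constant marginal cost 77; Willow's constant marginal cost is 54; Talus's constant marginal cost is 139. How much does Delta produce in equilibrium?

Delta's profit: π_D = (354 - Q)q_D - (77q_D). Setting ∂π_D/∂q_D = 0: 277 - 2q_D - (q_W + q_T) = 0.
Willow's first-order condition: 300 - 2q_W - (q_D + q_T) = 0.
Talus's first-order condition: 215 - 2q_T - (q_D + q_W) = 0.
Adding the 3 first-order conditions: 792 − 4Q = 0, so Q = 198.
Back-substituting: q_D = (277 − 198) = 79, q_W = (300 − 198) = 102, q_T = (215 − 198) = 17.

79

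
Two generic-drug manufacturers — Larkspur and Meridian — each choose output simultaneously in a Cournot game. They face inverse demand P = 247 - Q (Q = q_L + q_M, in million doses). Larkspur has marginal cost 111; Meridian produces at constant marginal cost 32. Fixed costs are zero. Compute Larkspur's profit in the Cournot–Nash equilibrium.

Larkspur's profit: π_L = (247 - Q)q_L - (111q_L). Setting ∂π_L/∂q_L = 0: 136 - 2q_L - (q_M) = 0.
Meridian's first-order condition: 215 - 2q_M - (q_L) = 0.
Best responses: q_L = (136 - q_M)/2, q_M = (215 - q_L)/2.
Substituting one into the other gives q_L = 19 and q_M = 98.
Price P = 247 - 117 = 130.
Larkspur's profit: (130 - 111)·19 = 361.

361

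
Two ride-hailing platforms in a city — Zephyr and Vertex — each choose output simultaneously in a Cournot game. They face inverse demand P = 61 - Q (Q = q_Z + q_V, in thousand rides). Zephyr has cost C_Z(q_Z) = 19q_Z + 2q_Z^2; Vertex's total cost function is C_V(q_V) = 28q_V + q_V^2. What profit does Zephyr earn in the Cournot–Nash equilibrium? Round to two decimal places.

Zephyr's profit: π_Z = (61 - Q)q_Z - (19q_Z + 2q_Z²). Setting ∂π_Z/∂q_Z = 0: 42 - 6q_Z - (q_V) = 0.
Vertex's profit: π_V = (61 - Q)q_V - (28q_V + q_V²). Setting ∂π_V/∂q_V = 0: 33 - 4q_V - (q_Z) = 0.
Best responses: q_Z = (42 - q_V)/6, q_V = (33 - q_Z)/4.
Substituting one into the other gives q_Z = 135/23 and q_V = 156/23.
Price P = 61 - 291/23 = 1112/23.
Zephyr's profit: (1112/23)·(135/23) - 19·(135/23) - 2(135/23)² = 103.3554.

103.36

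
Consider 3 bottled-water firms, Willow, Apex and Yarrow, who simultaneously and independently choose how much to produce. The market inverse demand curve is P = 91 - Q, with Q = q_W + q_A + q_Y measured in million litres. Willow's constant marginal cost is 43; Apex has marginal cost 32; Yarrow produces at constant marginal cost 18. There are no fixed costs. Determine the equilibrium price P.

Willow's profit: π_W = (91 - Q)q_W - (43q_W). Setting ∂π_W/∂q_W = 0: 48 - 2q_W - (q_A + q_Y) = 0.
Apex's first-order condition: 59 - 2q_A - (q_W + q_Y) = 0.
Yarrow's profit: π_Y = (91 - Q)q_Y - (18q_Y). Setting ∂π_Y/∂q_Y = 0: 73 - 2q_Y - (q_W + q_A) = 0.
Summing all 3 equations gives 180 − 4Q = 0, hence Q = 45.
Back-substituting: q_W = (48 − 45) = 3, q_A = (59 − 45) = 14, q_Y = (73 − 45) = 28.
Total output Q = 45, so price P = 91 - 45 = 46.

46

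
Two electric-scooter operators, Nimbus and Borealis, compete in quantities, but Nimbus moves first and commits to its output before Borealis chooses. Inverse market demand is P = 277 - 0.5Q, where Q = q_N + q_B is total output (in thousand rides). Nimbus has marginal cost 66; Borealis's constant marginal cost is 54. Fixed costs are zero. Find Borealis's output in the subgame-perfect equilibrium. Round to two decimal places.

123.50

Solve by backward induction. Given q_N, the follower Borealis maximises π_B = (277 - (1/2)q_N - (1/2)q_B)q_B - 54q_B.
Setting the follower's marginal profit to zero, 223 - (1/2)q_N - q_B = 0, i.e. q_B = (223 - (1/2)q_N).
The leader anticipates this reaction. Substituting into P = 277 - 0.5Q gives P = 331/2 - (1/4)q_N, so π_N = (331/2 - (1/4)q_N)q_N - 66q_N.
Leader FOC: 199/2 - (1/2)q_N = 0, so q_N = 199.
Then q_B = (223 - (1/2)·199) = 247/2.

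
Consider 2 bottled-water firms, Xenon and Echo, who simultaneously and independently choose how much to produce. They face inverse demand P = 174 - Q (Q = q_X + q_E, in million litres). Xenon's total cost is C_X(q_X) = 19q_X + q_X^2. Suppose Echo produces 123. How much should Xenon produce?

With the rival's output fixed at 123, Xenon's profit is π_X = (174 - 123 - q_X)q_X - (19q_X + q_X²) = (51 - q_X)q_X - (19q_X + q_X²).
∂π_X/∂q_X = 32 - 4q_X = 0, so q_X = 8.

8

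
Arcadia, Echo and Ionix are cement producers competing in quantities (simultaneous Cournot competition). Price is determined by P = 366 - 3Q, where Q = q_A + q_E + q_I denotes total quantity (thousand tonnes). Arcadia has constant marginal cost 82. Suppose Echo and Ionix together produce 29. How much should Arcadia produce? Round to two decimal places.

32.83

With rivals' combined output fixed at 29, Arcadia's profit is π_A = (366 - 3·29 - 3q_A)q_A - (82q_A) = (279 - 3q_A)q_A - (82q_A).
∂π_A/∂q_A = 197 - 6q_A = 0, so q_A = 197/6.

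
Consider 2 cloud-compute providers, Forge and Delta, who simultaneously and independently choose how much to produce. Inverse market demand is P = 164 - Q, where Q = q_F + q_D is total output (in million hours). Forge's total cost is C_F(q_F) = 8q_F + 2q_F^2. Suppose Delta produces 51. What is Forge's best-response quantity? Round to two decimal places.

17.50

With the rival's output fixed at 51, Forge's profit is π_F = (164 - 51 - q_F)q_F - (8q_F + 2q_F²) = (113 - q_F)q_F - (8q_F + 2q_F²).
∂π_F/∂q_F = 105 - 6q_F = 0, so q_F = 35/2.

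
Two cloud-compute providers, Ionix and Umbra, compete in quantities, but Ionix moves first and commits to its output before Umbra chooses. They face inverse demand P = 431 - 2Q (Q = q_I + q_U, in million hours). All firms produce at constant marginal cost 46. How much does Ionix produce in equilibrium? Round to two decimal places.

96.25

Solve by backward induction. Given q_I, the follower Umbra maximises π_U = (431 - 2q_I - 2q_U)q_U - 46q_U.
∂π_U/∂q_U = 385 - 2q_I - 4q_U = 0 gives the reaction function q_U = (385 - 2q_I)/4.
The leader anticipates this reaction. Substituting into P = 431 - 2Q gives P = 477/2 - q_I, so π_I = (477/2 - q_I)q_I - 46q_I.
The leader's first-order condition 385/2 - 2q_I = 0 yields q_I = 385/4.
Then q_U = (385 - 2·(385/4))/4 = 385/8.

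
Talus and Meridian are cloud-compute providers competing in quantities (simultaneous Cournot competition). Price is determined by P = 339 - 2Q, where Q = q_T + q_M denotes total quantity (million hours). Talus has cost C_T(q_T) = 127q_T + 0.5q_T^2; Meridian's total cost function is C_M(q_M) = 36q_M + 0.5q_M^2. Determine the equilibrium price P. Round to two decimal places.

191.86

Talus's profit: π_T = (339 - 2Q)q_T - (127q_T + (1/2)q_T²). Setting ∂π_T/∂q_T = 0: 212 - 5q_T - 2(q_M) = 0.
Meridian's first-order condition: 303 - 5q_M - 2(q_T) = 0.
So q_T = (212 - 2q_M)/5 and q_M = (303 - 2q_T)/5.
Substituting one into the other gives q_T = 454/21 and q_M = 1091/21.
Total output Q = 515/7, so price P = 339 - 2·(515/7) = 1343/7.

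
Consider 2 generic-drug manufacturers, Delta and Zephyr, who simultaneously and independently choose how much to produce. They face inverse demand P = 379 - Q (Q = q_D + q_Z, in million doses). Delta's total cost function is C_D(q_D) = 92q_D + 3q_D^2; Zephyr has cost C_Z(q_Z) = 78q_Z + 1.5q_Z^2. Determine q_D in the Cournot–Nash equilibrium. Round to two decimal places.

29.08

Delta's profit: π_D = (379 - Q)q_D - (92q_D + 3q_D²). Setting ∂π_D/∂q_D = 0: 287 - 8q_D - (q_Z) = 0.
Zephyr's profit: π_Z = (379 - Q)q_Z - (78q_Z + (3/2)q_Z²). Setting ∂π_Z/∂q_Z = 0: 301 - 5q_Z - (q_D) = 0.
So q_D = (287 - q_Z)/8 and q_Z = (301 - q_D)/5.
Solving the pair: q_D = 378/13, q_Z = 707/13.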